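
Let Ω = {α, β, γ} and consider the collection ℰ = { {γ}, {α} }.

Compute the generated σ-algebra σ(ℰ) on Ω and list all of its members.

Begin from { {}, {α}, {γ}, Ω } (that is, ℰ plus ∅ and Ω).
Iteration 1 adds 3:
  {α, β}  = {γ}ᶜ
  {α, γ}  = {γ} ∪ {α}
  {β, γ}  = {α}ᶜ
  [7 total]
Iteration 2 (1 new):
  {β}  = {α, γ}ᶜ
  [8 total]
Iteration 3 adds nothing — fixpoint reached.

Hence σ(ℰ) has 8 members: { {}, {α}, {β}, {γ}, {α, β}, {α, γ}, {β, γ}, Ω }.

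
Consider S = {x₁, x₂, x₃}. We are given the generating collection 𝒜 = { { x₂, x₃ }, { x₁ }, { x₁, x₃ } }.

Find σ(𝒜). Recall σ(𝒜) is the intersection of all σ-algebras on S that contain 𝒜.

Start: 𝒜 ∪ {∅, S} = { {  }, { x₁ }, { x₁, x₃ }, { x₂, x₃ }, S }.
Round 1. New:
  { x₂ }  = complement { x₁, x₃ }
  — 6 sets.
Round 2. New:
  { x₁, x₂ }  = { x₂ } ∪ { x₁ }
  — 7 sets.
Round 3 adds 1:
  { x₃ }  = complement { x₁, x₂ }
  — 8 sets.
Round 4: closed — nothing new.

Therefore σ(𝒜) = { {  }, { x₁ }, { x₂ }, { x₃ }, { x₁, x₂ }, { x₁, x₃ }, { x₂, x₃ }, S } (|σ(𝒜)| = 8).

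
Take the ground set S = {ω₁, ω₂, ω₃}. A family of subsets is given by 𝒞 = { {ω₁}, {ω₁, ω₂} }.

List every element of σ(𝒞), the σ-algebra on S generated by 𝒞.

Initial family (4 sets): { ∅, {ω₁}, {ω₁, ω₂}, S }.
Round 1. New:
  {ω₃}  = ᶜ of {ω₁, ω₂}
  {ω₂, ω₃}  = ᶜ of {ω₁}
  (now 6)
Round 2: +1 →
  {ω₁, ω₃}  = {ω₃} ∪ {ω₁}
  (now 7)
Round 3. New:
  {ω₂}  = ᶜ of {ω₁, ω₃}
  (now 8)
After Round 4 the family is unchanged; done.

Therefore σ(𝒞) = { ∅, {ω₁}, {ω₂}, {ω₃}, {ω₁, ω₂}, {ω₁, ω₃}, {ω₂, ω₃}, S } (|σ(𝒞)| = 8).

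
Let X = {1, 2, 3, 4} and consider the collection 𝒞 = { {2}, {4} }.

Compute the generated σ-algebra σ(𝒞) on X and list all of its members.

σ(𝒞) (8 sets): { {}, {2}, {4}, {1, 3}, {2, 4}, {1, 2, 3}, {1, 3, 4}, X }

Trace:
Seed the family with 𝒞 together with ∅ and X: { {}, {2}, {4}, X }.
Round 1 (3 new):
  {2, 4}  = {2} ∪ {4}
  {1, 2, 3}  = {4}ᶜ
  {1, 3, 4}  = {2}ᶜ
Round 2 (1 new):
  {1, 3}  = {2, 4}ᶜ
Round 3 adds nothing — fixpoint reached.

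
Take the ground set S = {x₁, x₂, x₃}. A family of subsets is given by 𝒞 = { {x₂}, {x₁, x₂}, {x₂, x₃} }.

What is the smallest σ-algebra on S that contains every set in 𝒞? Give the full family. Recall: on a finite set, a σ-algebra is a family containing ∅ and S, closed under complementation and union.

σ(𝒞) = { {}, {x₁}, {x₂}, {x₃}, {x₁, x₂}, {x₁, x₃}, {x₂, x₃}, S }

Trace:
Initial family (5 sets): { {}, {x₂}, {x₁, x₂}, {x₂, x₃}, S }.
Pass 1: +3 →
  {x₁}  = ᶜ of {x₂, x₃}
  {x₃}  = ᶜ of {x₁, x₂}
  {x₁, x₃}  = ᶜ of {x₂}
  (now 8)
Pass 2: stable.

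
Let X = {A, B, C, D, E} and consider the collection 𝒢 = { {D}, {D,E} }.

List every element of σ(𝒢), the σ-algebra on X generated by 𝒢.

Answer: σ(𝒢) = { ∅, {D}, {E}, {D,E}, {A,B,C}, {A,B,C,D}, {A,B,C,E}, X }

Check:
Seed the family with 𝒢 together with ∅ and X: { ∅, {D}, {D,E}, X }.
Step 1 (2 new):
  {A,B,C}  = X∖{D,E}
  {A,B,C,E}  = X∖{D}
Step 2 adds 1:
  {A,B,C,D}  = {A,B,C} ∪ {D}
Step 3. New:
  {E}  = X∖{A,B,C,D}
Step 4: no new sets; the family is a σ-algebra.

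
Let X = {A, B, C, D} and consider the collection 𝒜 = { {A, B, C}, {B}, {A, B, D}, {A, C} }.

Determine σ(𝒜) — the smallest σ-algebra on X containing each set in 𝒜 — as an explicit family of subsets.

Begin from { ∅, {B}, {A, C}, {A, B, C}, {A, B, D}, X } (that is, 𝒜 plus ∅ and X).
Round 1 adds 4:
  {C}  = ᶜ of {A, B, D}
  {D}  = ᶜ of {A, B, C}
  {B, D}  = ᶜ of {A, C}
  {A, C, D}  = ᶜ of {B}
Round 2: 3 new —
  {B, C}  = {B} ∪ {C}
  {C, D}  = {C} ∪ {D}
  {B, C, D}  = {C} ∪ {B, D}
Round 3: 3 new —
  {A}  = ᶜ of {B, C, D}
  {A, B}  = ᶜ of {C, D}
  {A, D}  = ᶜ of {B, C}
Round 4: already closed under ᶜ and ∪.

Hence σ(𝒜) has 16 members: { ∅, {A}, {B}, {C}, {D}, {A, B}, {A, C}, {A, D}, {B, C}, {B, D}, {C, D}, {A, B, C}, {A, B, D}, {A, C, D}, {B, C, D}, X }.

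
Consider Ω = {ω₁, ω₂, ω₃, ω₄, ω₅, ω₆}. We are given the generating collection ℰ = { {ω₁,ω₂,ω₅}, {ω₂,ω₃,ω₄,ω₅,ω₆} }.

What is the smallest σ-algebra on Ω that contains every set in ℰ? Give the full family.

Answer: σ(ℰ) = { {}, {ω₁}, {ω₂,ω₅}, {ω₁,ω₂,ω₅}, {ω₃,ω₄,ω₆}, {ω₁,ω₃,ω₄,ω₆}, {ω₂,ω₃,ω₄,ω₅,ω₆}, Ω }

Check:
Initial family (4 sets): { {}, {ω₁,ω₂,ω₅}, {ω₂,ω₃,ω₄,ω₅,ω₆}, Ω }.
Step 1: +2 →
  {ω₁}  = ᶜ of {ω₂,ω₃,ω₄,ω₅,ω₆}
  {ω₃,ω₄,ω₆}  = ᶜ of {ω₁,ω₂,ω₅}
  |family| = 6
Step 2: 1 new —
  {ω₁,ω₃,ω₄,ω₆}  = {ω₃,ω₄,ω₆} ∪ {ω₁}
  |family| = 7
Step 3: +1 →
  {ω₂,ω₅}  = ᶜ of {ω₁,ω₃,ω₄,ω₆}
  |family| = 8
Step 4 adds nothing — fixpoint reached.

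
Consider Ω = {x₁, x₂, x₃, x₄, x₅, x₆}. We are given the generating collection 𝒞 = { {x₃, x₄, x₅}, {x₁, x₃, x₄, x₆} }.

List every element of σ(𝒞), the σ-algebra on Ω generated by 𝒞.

σ(𝒞) = { {}, {x₂}, {x₅}, {x₁, x₆}, {x₂, x₅}, {x₃, x₄}, {x₁, x₂, x₆}, {x₁, x₅, x₆}, {x₂, x₃, x₄}, {x₃, x₄, x₅}, {x₁, x₂, x₅, x₆}, {x₁, x₃, x₄, x₆}, {x₂, x₃, x₄, x₅}, {x₁, x₂, x₃, x₄, x₆}, {x₁, x₃, x₄, x₅, x₆}, Ω }

Working:
Take S₀ = 𝒞 ∪ {∅, Ω} = { {}, {x₃, x₄, x₅}, {x₁, x₃, x₄, x₆}, Ω }.
Pass 1: +3 →
  {x₂, x₅}  = complement {x₁, x₃, x₄, x₆}
  {x₁, x₂, x₆}  = complement {x₃, x₄, x₅}
  {x₁, x₃, x₄, x₅, x₆}  = {x₃, x₄, x₅} ∪ {x₁, x₃, x₄, x₆}
  — 7 sets.
Pass 2: 4 new —
  {x₂}  = complement {x₁, x₃, x₄, x₅, x₆}
  {x₁, x₂, x₅, x₆}  = {x₂, x₅} ∪ {x₁, x₂, x₆}
  {x₂, x₃, x₄, x₅}  = {x₂, x₅} ∪ {x₃, x₄, x₅}
  {x₁, x₂, x₃, x₄, x₆}  = {x₁, x₃, x₄, x₆} ∪ {x₁, x₂, x₆}
  — 11 sets.
Pass 3: +3 →
  {x₅}  = complement {x₁, x₂, x₃, x₄, x₆}
  {x₁, x₆}  = complement {x₂, x₃, x₄, x₅}
  {x₃, x₄}  = complement {x₁, x₂, x₅, x₆}
  — 14 sets.
Pass 4 (2 new):
  {x₁, x₅, x₆}  = {x₁, x₆} ∪ {x₅}
  {x₂, x₃, x₄}  = {x₃, x₄} ∪ {x₂}
  — 16 sets.
Pass 5: no new sets; the family is a σ-algebra.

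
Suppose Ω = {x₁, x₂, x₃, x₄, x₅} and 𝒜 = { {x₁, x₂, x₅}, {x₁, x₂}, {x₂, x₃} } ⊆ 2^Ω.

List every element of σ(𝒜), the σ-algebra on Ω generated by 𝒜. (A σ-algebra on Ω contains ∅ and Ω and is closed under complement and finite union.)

σ(𝒜) (32 sets): { ∅, {x₁}, {x₂}, {x₃}, {x₄}, {x₅}, {x₁, x₂}, {x₁, x₃}, {x₁, x₄}, {x₁, x₅}, {x₂, x₃}, {x₂, x₄}, {x₂, x₅}, {x₃, x₄}, {x₃, x₅}, {x₄, x₅}, {x₁, x₂, x₃}, {x₁, x₂, x₄}, {x₁, x₂, x₅}, {x₁, x₃, x₄}, {x₁, x₃, x₅}, {x₁, x₄, x₅}, {x₂, x₃, x₄}, {x₂, x₃, x₅}, {x₂, x₄, x₅}, {x₃, x₄, x₅}, {x₁, x₂, x₃, x₄}, {x₁, x₂, x₃, x₅}, {x₁, x₂, x₄, x₅}, {x₁, x₃, x₄, x₅}, {x₂, x₃, x₄, x₅}, Ω }

Trace:
Begin from { ∅, {x₁, x₂}, {x₂, x₃}, {x₁, x₂, x₅}, Ω } (that is, 𝒜 plus ∅ and Ω).
Round 1 (5 new):
  {x₃, x₄}  = ᶜ of {x₁, x₂, x₅}
  {x₁, x₂, x₃}  = {x₂, x₃} ∪ {x₁, x₂}
  {x₁, x₄, x₅}  = ᶜ of {x₂, x₃}
  {x₃, x₄, x₅}  = ᶜ of {x₁, x₂}
  {x₁, x₂, x₃, x₅}  = {x₁, x₂, x₅} ∪ {x₂, x₃}
  — 10 sets.
Round 2: 7 new —
  {x₄}  = ᶜ of {x₁, x₂, x₃, x₅}
  {x₄, x₅}  = ᶜ of {x₁, x₂, x₃}
  {x₂, x₃, x₄}  = {x₃, x₄} ∪ {x₂, x₃}
  {x₁, x₂, x₃, x₄}  = {x₃, x₄} ∪ {x₁, x₂, x₃}
  {x₁, x₂, x₄, x₅}  = {x₁, x₄, x₅} ∪ {x₁, x₂}
  {x₁, x₃, x₄, x₅}  = {x₁, x₄, x₅} ∪ {x₃, x₄, x₅}
  {x₂, x₃, x₄, x₅}  = {x₃, x₄, x₅} ∪ {x₂, x₃}
  — 17 sets.
Round 3 (6 new):
  {x₁}  = ᶜ of {x₂, x₃, x₄, x₅}
  {x₂}  = ᶜ of {x₁, x₃, x₄, x₅}
  {x₃}  = ᶜ of {x₁, x₂, x₄, x₅}
  {x₅}  = ᶜ of {x₁, x₂, x₃, x₄}
  {x₁, x₅}  = ᶜ of {x₂, x₃, x₄}
  {x₁, x₂, x₄}  = {x₁, x₂} ∪ {x₄}
  — 23 sets.
Round 4 (9 new):
  {x₁, x₃}  = {x₃} ∪ {x₁}
  {x₁, x₄}  = {x₄} ∪ {x₁}
  {x₂, x₄}  = {x₂} ∪ {x₄}
  {x₂, x₅}  = {x₂} ∪ {x₅}
  {x₃, x₅}  = ᶜ of {x₁, x₂, x₄}
  {x₁, x₃, x₄}  = {x₃, x₄} ∪ {x₁}
  {x₁, x₃, x₅}  = {x₃} ∪ {x₁, x₅}
  {x₂, x₃, x₅}  = {x₅} ∪ {x₂, x₃}
  {x₂, x₄, x₅}  = {x₂} ∪ {x₄, x₅}
  — 32 sets.
Round 5 adds nothing — fixpoint reached.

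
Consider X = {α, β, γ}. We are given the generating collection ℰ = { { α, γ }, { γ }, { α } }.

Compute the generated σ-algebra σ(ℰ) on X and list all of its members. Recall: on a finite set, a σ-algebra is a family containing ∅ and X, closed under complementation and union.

σ(ℰ) = { ∅, { α }, { β }, { γ }, { α, β }, { α, γ }, { β, γ }, X }

Trace:
Take S₀ = ℰ ∪ {∅, X} = { ∅, { α }, { γ }, { α, γ }, X }.
Step 1. New:
  { β }  = complement { α, γ }
  { α, β }  = complement { γ }
  { β, γ }  = complement { α }
  [8 total]
Step 2: closed — nothing new.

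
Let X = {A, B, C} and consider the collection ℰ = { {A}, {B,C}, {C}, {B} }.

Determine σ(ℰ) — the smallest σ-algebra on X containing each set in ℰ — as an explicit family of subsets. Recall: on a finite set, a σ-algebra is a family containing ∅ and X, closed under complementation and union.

Begin from { {}, {A}, {B}, {C}, {B,C}, X } (that is, ℰ plus ∅ and X).
Iteration 1 adds 2:
  {A,B}  = complement {C}
  {A,C}  = complement {B}
  (now 8)
Iteration 2 adds nothing — fixpoint reached.

|σ(ℰ)| = 8.  σ(ℰ) = { {}, {A}, {B}, {C}, {A,B}, {A,C}, {B,C}, X }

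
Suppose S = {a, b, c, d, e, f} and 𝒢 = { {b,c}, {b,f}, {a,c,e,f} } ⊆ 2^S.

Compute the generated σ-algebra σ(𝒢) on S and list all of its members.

|σ(𝒢)| = 32.  σ(𝒢) = { {}, {b}, {c}, {d}, {f}, {a,e}, {b,c}, {b,d}, {b,f}, {c,d}, {c,f}, {d,f}, {a,b,e}, {a,c,e}, {a,d,e}, {a,e,f}, {b,c,d}, {b,c,f}, {b,d,f}, {c,d,f}, {a,b,c,e}, {a,b,d,e}, {a,b,e,f}, {a,c,d,e}, {a,c,e,f}, {a,d,e,f}, {b,c,d,f}, {a,b,c,d,e}, {a,b,c,e,f}, {a,b,d,e,f}, {a,c,d,e,f}, S }

Check:
Seed the family with 𝒢 together with ∅ and S: { {}, {b,c}, {b,f}, {a,c,e,f}, S }.
Pass 1: 5 new —
  {b,d}  = ᶜ of {a,c,e,f}
  {b,c,f}  = {b,c} ∪ {b,f}
  {a,c,d,e}  = ᶜ of {b,f}
  {a,d,e,f}  = ᶜ of {b,c}
  {a,b,c,e,f}  = {a,c,e,f} ∪ {b,c}
Pass 2 adds 8:
  {d}  = ᶜ of {a,b,c,e,f}
  {a,d,e}  = ᶜ of {b,c,f}
  {b,c,d}  = {b,c} ∪ {b,d}
  {b,d,f}  = {b,f} ∪ {b,d}
  {b,c,d,f}  = {b,c,f} ∪ {b,d}
  {a,b,c,d,e}  = {b,c} ∪ {a,c,d,e}
  {a,b,d,e,f}  = {a,d,e,f} ∪ {b,f}
  {a,c,d,e,f}  = {a,c,e,f} ∪ {a,d,e,f}
Pass 3 (7 new):
  {b}  = ᶜ of {a,c,d,e,f}
  {c}  = ᶜ of {a,b,d,e,f}
  {f}  = ᶜ of {a,b,c,d,e}
  {a,e}  = ᶜ of {b,c,d,f}
  {a,c,e}  = ᶜ of {b,d,f}
  {a,e,f}  = ᶜ of {b,c,d}
  {a,b,d,e}  = {a,d,e} ∪ {b,d}
Pass 4 adds 6:
  {c,d}  = {c} ∪ {d}
  {c,f}  = ᶜ of {a,b,d,e}
  {d,f}  = {f} ∪ {d}
  {a,b,e}  = {b} ∪ {a,e}
  {a,b,c,e}  = {a,c,e} ∪ {b}
  {a,b,e,f}  = {b,f} ∪ {a,e,f}
Pass 5: 1 new —
  {c,d,f}  = ᶜ of {a,b,e}
Pass 6 adds nothing — fixpoint reached.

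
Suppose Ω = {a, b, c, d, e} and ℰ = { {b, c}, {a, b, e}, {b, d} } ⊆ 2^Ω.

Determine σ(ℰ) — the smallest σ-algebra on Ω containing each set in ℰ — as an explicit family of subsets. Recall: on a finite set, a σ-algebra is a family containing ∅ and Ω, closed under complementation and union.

σ(ℰ) = { {}, {b}, {c}, {d}, {a, e}, {b, c}, {b, d}, {c, d}, {a, b, e}, {a, c, e}, {a, d, e}, {b, c, d}, {a, b, c, e}, {a, b, d, e}, {a, c, d, e}, Ω }

Derivation:
Take S₀ = ℰ ∪ {∅, Ω} = { {}, {b, c}, {b, d}, {a, b, e}, Ω }.
Round 1: 6 new —
  {c, d}  = {a, b, e}ᶜ
  {a, c, e}  = {b, d}ᶜ
  {a, d, e}  = {b, c}ᶜ
  {b, c, d}  = {b, c} ∪ {b, d}
  {a, b, c, e}  = {a, b, e} ∪ {b, c}
  {a, b, d, e}  = {a, b, e} ∪ {b, d}
  — 11 sets.
Round 2 adds 4:
  {c}  = {a, b, d, e}ᶜ
  {d}  = {a, b, c, e}ᶜ
  {a, e}  = {b, c, d}ᶜ
  {a, c, d, e}  = {a, d, e} ∪ {c, d}
  — 15 sets.
Round 3 (1 new):
  {b}  = {a, c, d, e}ᶜ
  — 16 sets.
Round 4 adds nothing — fixpoint reached.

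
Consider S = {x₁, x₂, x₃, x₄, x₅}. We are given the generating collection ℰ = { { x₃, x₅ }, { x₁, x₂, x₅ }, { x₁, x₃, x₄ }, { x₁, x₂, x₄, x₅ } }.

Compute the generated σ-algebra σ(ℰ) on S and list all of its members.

σ(ℰ) = { {  }, { x₁ }, { x₂ }, { x₃ }, { x₄ }, { x₅ }, { x₁, x₂ }, { x₁, x₃ }, { x₁, x₄ }, { x₁, x₅ }, { x₂, x₃ }, { x₂, x₄ }, { x₂, x₅ }, { x₃, x₄ }, { x₃, x₅ }, { x₄, x₅ }, { x₁, x₂, x₃ }, { x₁, x₂, x₄ }, { x₁, x₂, x₅ }, { x₁, x₃, x₄ }, { x₁, x₃, x₅ }, { x₁, x₄, x₅ }, { x₂, x₃, x₄ }, { x₂, x₃, x₅ }, { x₂, x₄, x₅ }, { x₃, x₄, x₅ }, { x₁, x₂, x₃, x₄ }, { x₁, x₂, x₃, x₅ }, { x₁, x₂, x₄, x₅ }, { x₁, x₃, x₄, x₅ }, { x₂, x₃, x₄, x₅ }, S }

Working:
Initial family (6 sets): { {  }, { x₃, x₅ }, { x₁, x₂, x₅ }, { x₁, x₃, x₄ }, { x₁, x₂, x₄, x₅ }, S }.
Iteration 1 adds 6:
  { x₃ }  = { x₁, x₂, x₄, x₅ }ᶜ
  { x₂, x₅ }  = { x₁, x₃, x₄ }ᶜ
  { x₃, x₄ }  = { x₁, x₂, x₅ }ᶜ
  { x₁, x₂, x₄ }  = { x₃, x₅ }ᶜ
  { x₁, x₂, x₃, x₅ }  = { x₁, x₂, x₅ } ∪ { x₃, x₅ }
  { x₁, x₃, x₄, x₅ }  = { x₁, x₃, x₄ } ∪ { x₃, x₅ }
  — 12 sets.
Iteration 2: +6 →
  { x₂ }  = { x₁, x₃, x₄, x₅ }ᶜ
  { x₄ }  = { x₁, x₂, x₃, x₅ }ᶜ
  { x₂, x₃, x₅ }  = { x₂, x₅ } ∪ { x₃ }
  { x₃, x₄, x₅ }  = { x₃, x₄ } ∪ { x₃, x₅ }
  { x₁, x₂, x₃, x₄ }  = { x₃, x₄ } ∪ { x₁, x₂, x₄ }
  { x₂, x₃, x₄, x₅ }  = { x₂, x₅ } ∪ { x₃, x₄ }
  — 18 sets.
Iteration 3 adds 8:
  { x₁ }  = { x₂, x₃, x₄, x₅ }ᶜ
  { x₅ }  = { x₁, x₂, x₃, x₄ }ᶜ
  { x₁, x₂ }  = { x₃, x₄, x₅ }ᶜ
  { x₁, x₄ }  = { x₂, x₃, x₅ }ᶜ
  { x₂, x₃ }  = { x₃ } ∪ { x₂ }
  { x₂, x₄ }  = { x₄ } ∪ { x₂ }
  { x₂, x₃, x₄ }  = { x₃, x₄ } ∪ { x₂ }
  { x₂, x₄, x₅ }  = { x₂, x₅ } ∪ { x₄ }
  — 26 sets.
Iteration 4. New:
  { x₁, x₃ }  = { x₂, x₄, x₅ }ᶜ
  { x₁, x₅ }  = { x₂, x₃, x₄ }ᶜ
  { x₄, x₅ }  = { x₅ } ∪ { x₄ }
  { x₁, x₂, x₃ }  = { x₁, x₂ } ∪ { x₃ }
  { x₁, x₃, x₅ }  = { x₂, x₄ }ᶜ
  { x₁, x₄, x₅ }  = { x₂, x₃ }ᶜ
  — 32 sets.
Iteration 5 adds nothing — fixpoint reached.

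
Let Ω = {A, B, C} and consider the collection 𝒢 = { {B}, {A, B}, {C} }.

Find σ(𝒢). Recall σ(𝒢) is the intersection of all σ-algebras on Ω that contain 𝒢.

σ(𝒢) = { {}, {A}, {B}, {C}, {A, B}, {A, C}, {B, C}, Ω }

Trace:
Take S₀ = 𝒢 ∪ {∅, Ω} = { {}, {B}, {C}, {A, B}, Ω }.
Round 1: +2 →
  {A, C}  = ᶜ of {B}
  {B, C}  = {C} ∪ {B}
  (now 7)
Round 2 (1 new):
  {A}  = ᶜ of {B, C}
  (now 8)
Round 3 adds nothing — fixpoint reached.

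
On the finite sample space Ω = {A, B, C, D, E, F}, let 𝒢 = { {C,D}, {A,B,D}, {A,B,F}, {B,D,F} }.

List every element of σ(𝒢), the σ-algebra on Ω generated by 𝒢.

Answer: σ(𝒢) = { {}, {A}, {B}, {C}, {D}, {E}, {F}, {A,B}, {A,C}, {A,D}, {A,E}, {A,F}, {B,C}, {B,D}, {B,E}, {B,F}, {C,D}, {C,E}, {C,F}, {D,E}, {D,F}, {E,F}, {A,B,C}, {A,B,D}, {A,B,E}, {A,B,F}, {A,C,D}, {A,C,E}, {A,C,F}, {A,D,E}, {A,D,F}, {A,E,F}, {B,C,D}, {B,C,E}, {B,C,F}, {B,D,E}, {B,D,F}, {B,E,F}, {C,D,E}, {C,D,F}, {C,E,F}, {D,E,F}, {A,B,C,D}, {A,B,C,E}, {A,B,C,F}, {A,B,D,E}, {A,B,D,F}, {A,B,E,F}, {A,C,D,E}, {A,C,D,F}, {A,C,E,F}, {A,D,E,F}, {B,C,D,E}, {B,C,D,F}, {B,C,E,F}, {B,D,E,F}, {C,D,E,F}, {A,B,C,D,E}, {A,B,C,D,F}, {A,B,C,E,F}, {A,B,D,E,F}, {A,C,D,E,F}, {B,C,D,E,F}, Ω }

Working:
Start: 𝒢 ∪ {∅, Ω} = { {}, {C,D}, {A,B,D}, {A,B,F}, {B,D,F}, Ω }.
Step 1 (8 new):
  {A,C,E}  = {B,D,F}ᶜ
  {C,D,E}  = {A,B,F}ᶜ
  {C,E,F}  = {A,B,D}ᶜ
  {A,B,C,D}  = {C,D} ∪ {A,B,D}
  {A,B,D,F}  = {B,D,F} ∪ {A,B,F}
  {A,B,E,F}  = {C,D}ᶜ
  {B,C,D,F}  = {B,D,F} ∪ {C,D}
  {A,B,C,D,F}  = {C,D} ∪ {A,B,F}
  — 14 sets.
Step 2: 11 new —
  {E}  = {A,B,C,D,F}ᶜ
  {A,E}  = {B,C,D,F}ᶜ
  {C,E}  = {A,B,D,F}ᶜ
  {E,F}  = {A,B,C,D}ᶜ
  {A,C,D,E}  = {C,D,E} ∪ {A,C,E}
  {A,C,E,F}  = {A,C,E} ∪ {C,E,F}
  {C,D,E,F}  = {C,D,E} ∪ {C,E,F}
  {A,B,C,D,E}  = {C,D,E} ∪ {A,B,D}
  {A,B,C,E,F}  = {A,C,E} ∪ {A,B,F}
  {A,B,D,E,F}  = {B,D,F} ∪ {A,B,E,F}
  {B,C,D,E,F}  = {B,D,F} ∪ {C,D,E}
  — 25 sets.
Step 3. New:
  {A}  = {B,C,D,E,F}ᶜ
  {C}  = {A,B,D,E,F}ᶜ
  {D}  = {A,B,C,E,F}ᶜ
  {F}  = {A,B,C,D,E}ᶜ
  {A,B}  = {C,D,E,F}ᶜ
  {B,D}  = {A,C,E,F}ᶜ
  {B,F}  = {A,C,D,E}ᶜ
  {A,E,F}  = {E,F} ∪ {A,E}
  {A,B,D,E}  = {A,E} ∪ {A,B,D}
  {B,D,E,F}  = {B,D,F} ∪ {E,F}
  {A,C,D,E,F}  = {C,D,E} ∪ {A,C,E,F}
  — 36 sets.
Step 4: 22 new —
  {B}  = {A,C,D,E,F}ᶜ
  {A,C}  = {B,D,E,F}ᶜ
  {A,D}  = {A} ∪ {D}
  {A,F}  = {A} ∪ {F}
  {C,F}  = {A,B,D,E}ᶜ
  {D,E}  = {E} ∪ {D}
  {D,F}  = {F} ∪ {D}
  {A,B,C}  = {A,B} ∪ {C}
  {A,B,E}  = {A,B} ∪ {E}
  {A,C,D}  = {C,D} ∪ {A}
  {A,D,E}  = {A,E} ∪ {D}
  {B,C,D}  = {A,E,F}ᶜ
  {B,C,F}  = {B,F} ∪ {C}
  {B,D,E}  = {E} ∪ {B,D}
  {B,E,F}  = {E,F} ∪ {B,F}
  {C,D,F}  = {C,D} ∪ {F}
  {D,E,F}  = {E,F} ∪ {D}
  {A,B,C,E}  = {A,B} ∪ {A,C,E}
  {A,B,C,F}  = {C} ∪ {A,B,F}
  {A,D,E,F}  = {A,E,F} ∪ {D}
  {B,C,D,E}  = {C,D,E} ∪ {B,D}
  {B,C,E,F}  = {B,F} ∪ {C,E,F}
  — 58 sets.
Step 5: 6 new —
  {B,C}  = {A,D,E,F}ᶜ
  {B,E}  = {B} ∪ {E}
  {A,C,F}  = {B,D,E}ᶜ
  {A,D,F}  = {A,F} ∪ {A,D}
  {B,C,E}  = {B} ∪ {C,E}
  {A,C,D,F}  = {C,D} ∪ {A,F}
  — 64 sets.
Step 6: closed — nothing new.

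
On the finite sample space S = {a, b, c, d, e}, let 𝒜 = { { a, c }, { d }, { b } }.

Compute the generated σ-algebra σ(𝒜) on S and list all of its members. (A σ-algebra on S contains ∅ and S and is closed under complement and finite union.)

Answer: σ(𝒜) = { {}, { b }, { d }, { e }, { a, c }, { b, d }, { b, e }, { d, e }, { a, b, c }, { a, c, d }, { a, c, e }, { b, d, e }, { a, b, c, d }, { a, b, c, e }, { a, c, d, e }, S }

Derivation:
Take S₀ = 𝒜 ∪ {∅, S} = { {}, { b }, { d }, { a, c }, S }.
Pass 1: +6 →
  { b, d }  = { d } ∪ { b }
  { a, b, c }  = { a, c } ∪ { b }
  { a, c, d }  = { a, c } ∪ { d }
  { b, d, e }  = { a, c }ᶜ
  { a, b, c, e }  = { d }ᶜ
  { a, c, d, e }  = { b }ᶜ
Pass 2: +4 →
  { b, e }  = { a, c, d }ᶜ
  { d, e }  = { a, b, c }ᶜ
  { a, c, e }  = { b, d }ᶜ
  { a, b, c, d }  = { a, b, c } ∪ { a, c, d }
Pass 3 (1 new):
  { e }  = { a, b, c, d }ᶜ
Pass 4: no new sets; the family is a σ-algebra.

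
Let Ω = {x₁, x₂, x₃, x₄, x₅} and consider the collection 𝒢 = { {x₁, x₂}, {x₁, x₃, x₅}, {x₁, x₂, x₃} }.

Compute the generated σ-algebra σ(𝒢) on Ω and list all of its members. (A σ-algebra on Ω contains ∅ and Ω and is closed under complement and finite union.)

σ(𝒢) = { ∅, {x₁}, {x₂}, {x₃}, {x₄}, {x₅}, {x₁, x₂}, {x₁, x₃}, {x₁, x₄}, {x₁, x₅}, {x₂, x₃}, {x₂, x₄}, {x₂, x₅}, {x₃, x₄}, {x₃, x₅}, {x₄, x₅}, {x₁, x₂, x₃}, {x₁, x₂, x₄}, {x₁, x₂, x₅}, {x₁, x₃, x₄}, {x₁, x₃, x₅}, {x₁, x₄, x₅}, {x₂, x₃, x₄}, {x₂, x₃, x₅}, {x₂, x₄, x₅}, {x₃, x₄, x₅}, {x₁, x₂, x₃, x₄}, {x₁, x₂, x₃, x₅}, {x₁, x₂, x₄, x₅}, {x₁, x₃, x₄, x₅}, {x₂, x₃, x₄, x₅}, Ω }

Check:
Initial family (5 sets): { ∅, {x₁, x₂}, {x₁, x₂, x₃}, {x₁, x₃, x₅}, Ω }.
Step 1 (4 new):
  {x₂, x₄}  = Ω∖{x₁, x₃, x₅}
  {x₄, x₅}  = Ω∖{x₁, x₂, x₃}
  {x₃, x₄, x₅}  = Ω∖{x₁, x₂}
  {x₁, x₂, x₃, x₅}  = {x₁, x₂, x₃} ∪ {x₁, x₃, x₅}
  |family| = 9
Step 2: +7 →
  {x₄}  = Ω∖{x₁, x₂, x₃, x₅}
  {x₁, x₂, x₄}  = {x₁, x₂} ∪ {x₂, x₄}
  {x₂, x₄, x₅}  = {x₄, x₅} ∪ {x₂, x₄}
  {x₁, x₂, x₃, x₄}  = {x₁, x₂, x₃} ∪ {x₂, x₄}
  {x₁, x₂, x₄, x₅}  = {x₁, x₂} ∪ {x₄, x₅}
  {x₁, x₃, x₄, x₅}  = {x₃, x₄, x₅} ∪ {x₁, x₃, x₅}
  {x₂, x₃, x₄, x₅}  = {x₃, x₄, x₅} ∪ {x₂, x₄}
  |family| = 16
Step 3: +6 →
  {x₁}  = Ω∖{x₂, x₃, x₄, x₅}
  {x₂}  = Ω∖{x₁, x₃, x₄, x₅}
  {x₃}  = Ω∖{x₁, x₂, x₄, x₅}
  {x₅}  = Ω∖{x₁, x₂, x₃, x₄}
  {x₁, x₃}  = Ω∖{x₂, x₄, x₅}
  {x₃, x₅}  = Ω∖{x₁, x₂, x₄}
  |family| = 22
Step 4 (10 new):
  {x₁, x₄}  = {x₄} ∪ {x₁}
  {x₁, x₅}  = {x₅} ∪ {x₁}
  {x₂, x₃}  = {x₂} ∪ {x₃}
  {x₂, x₅}  = {x₂} ∪ {x₅}
  {x₃, x₄}  = {x₃} ∪ {x₄}
  {x₁, x₂, x₅}  = {x₁, x₂} ∪ {x₅}
  {x₁, x₃, x₄}  = {x₁, x₃} ∪ {x₄}
  {x₁, x₄, x₅}  = {x₄, x₅} ∪ {x₁}
  {x₂, x₃, x₄}  = {x₃} ∪ {x₂, x₄}
  {x₂, x₃, x₅}  = {x₂} ∪ {x₃, x₅}
  |family| = 32
Step 5: stable.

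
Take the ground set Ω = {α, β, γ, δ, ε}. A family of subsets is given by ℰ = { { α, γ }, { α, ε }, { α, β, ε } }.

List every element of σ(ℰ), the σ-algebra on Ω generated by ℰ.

|σ(ℰ)| = 32.  σ(ℰ) = { {}, { α }, { β }, { γ }, { δ }, { ε }, { α, β }, { α, γ }, { α, δ }, { α, ε }, { β, γ }, { β, δ }, { β, ε }, { γ, δ }, { γ, ε }, { δ, ε }, { α, β, γ }, { α, β, δ }, { α, β, ε }, { α, γ, δ }, { α, γ, ε }, { α, δ, ε }, { β, γ, δ }, { β, γ, ε }, { β, δ, ε }, { γ, δ, ε }, { α, β, γ, δ }, { α, β, γ, ε }, { α, β, δ, ε }, { α, γ, δ, ε }, { β, γ, δ, ε }, Ω }

Derivation:
Start: ℰ ∪ {∅, Ω} = { {}, { α, γ }, { α, ε }, { α, β, ε }, Ω }.
Round 1: 5 new —
  { γ, δ }  = complement { α, β, ε }
  { α, γ, ε }  = { α, γ } ∪ { α, ε }
  { β, γ, δ }  = complement { α, ε }
  { β, δ, ε }  = complement { α, γ }
  { α, β, γ, ε }  = { α, β, ε } ∪ { α, γ }
  [10 total]
Round 2 (7 new):
  { δ }  = complement { α, β, γ, ε }
  { β, δ }  = complement { α, γ, ε }
  { α, γ, δ }  = { γ, δ } ∪ { α, γ }
  { α, β, γ, δ }  = { α, γ } ∪ { β, γ, δ }
  { α, β, δ, ε }  = { α, β, ε } ∪ { β, δ, ε }
  { α, γ, δ, ε }  = { γ, δ } ∪ { α, γ, ε }
  { β, γ, δ, ε }  = { γ, δ } ∪ { β, δ, ε }
  [17 total]
Round 3: 6 new —
  { α }  = complement { β, γ, δ, ε }
  { β }  = complement { α, γ, δ, ε }
  { γ }  = complement { α, β, δ, ε }
  { ε }  = complement { α, β, γ, δ }
  { β, ε }  = complement { α, γ, δ }
  { α, δ, ε }  = { α, ε } ∪ { δ }
  [23 total]
Round 4: 9 new —
  { α, β }  = { β } ∪ { α }
  { α, δ }  = { δ } ∪ { α }
  { β, γ }  = complement { α, δ, ε }
  { γ, ε }  = { ε } ∪ { γ }
  { δ, ε }  = { ε } ∪ { δ }
  { α, β, γ }  = { β } ∪ { α, γ }
  { α, β, δ }  = { β, δ } ∪ { α }
  { β, γ, ε }  = { β, ε } ∪ { γ }
  { γ, δ, ε }  = { γ, δ } ∪ { ε }
  [32 total]
Round 5: stable.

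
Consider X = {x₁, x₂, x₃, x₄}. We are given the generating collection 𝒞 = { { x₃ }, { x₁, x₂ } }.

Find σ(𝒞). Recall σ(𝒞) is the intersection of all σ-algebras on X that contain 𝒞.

Initial family (4 sets): { {  }, { x₃ }, { x₁, x₂ }, X }.
Pass 1 adds 3:
  { x₃, x₄ }  = complement { x₁, x₂ }
  { x₁, x₂, x₃ }  = { x₃ } ∪ { x₁, x₂ }
  { x₁, x₂, x₄ }  = complement { x₃ }
  (now 7)
Pass 2: +1 →
  { x₄ }  = complement { x₁, x₂, x₃ }
  (now 8)
Pass 3: already closed under ᶜ and ∪.

σ(𝒞) = { {  }, { x₃ }, { x₄ }, { x₁, x₂ }, { x₃, x₄ }, { x₁, x₂, x₃ }, { x₁, x₂, x₄ }, X }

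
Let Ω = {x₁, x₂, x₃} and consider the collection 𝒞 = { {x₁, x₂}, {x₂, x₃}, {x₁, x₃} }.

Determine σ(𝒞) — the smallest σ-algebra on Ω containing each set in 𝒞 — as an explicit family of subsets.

Initial family (5 sets): { ∅, {x₁, x₂}, {x₁, x₃}, {x₂, x₃}, Ω }.
Iteration 1: 3 new —
  {x₁}  = ᶜ of {x₂, x₃}
  {x₂}  = ᶜ of {x₁, x₃}
  {x₃}  = ᶜ of {x₁, x₂}
  |family| = 8
Iteration 2: closed — nothing new.

|σ(𝒞)| = 8.  σ(𝒞) = { ∅, {x₁}, {x₂}, {x₃}, {x₁, x₂}, {x₁, x₃}, {x₂, x₃}, Ω }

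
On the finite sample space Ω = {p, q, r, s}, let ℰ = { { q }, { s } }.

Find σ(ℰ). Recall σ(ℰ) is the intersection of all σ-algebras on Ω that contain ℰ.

Start: ℰ ∪ {∅, Ω} = { {}, { q }, { s }, Ω }.
Round 1: +3 →
  { q, s }  = { q } ∪ { s }
  { p, q, r }  = { s }ᶜ
  { p, r, s }  = { q }ᶜ
  |family| = 7
Round 2. New:
  { p, r }  = { q, s }ᶜ
  |family| = 8
Round 3: stable.

σ(ℰ) = { {}, { q }, { s }, { p, r }, { q, s }, { p, q, r }, { p, r, s }, Ω }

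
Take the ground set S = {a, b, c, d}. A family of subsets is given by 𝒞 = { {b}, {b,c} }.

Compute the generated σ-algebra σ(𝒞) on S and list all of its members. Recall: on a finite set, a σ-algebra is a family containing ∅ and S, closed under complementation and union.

σ(𝒞) (8 sets): { ∅, {b}, {c}, {a,d}, {b,c}, {a,b,d}, {a,c,d}, S }

Working:
Begin from { ∅, {b}, {b,c}, S } (that is, 𝒞 plus ∅ and S).
Pass 1: 2 new —
  {a,d}  = ᶜ of {b,c}
  {a,c,d}  = ᶜ of {b}
  (now 6)
Pass 2. New:
  {a,b,d}  = {a,d} ∪ {b}
  (now 7)
Pass 3: +1 →
  {c}  = ᶜ of {a,b,d}
  (now 8)
Pass 4: closed — nothing new.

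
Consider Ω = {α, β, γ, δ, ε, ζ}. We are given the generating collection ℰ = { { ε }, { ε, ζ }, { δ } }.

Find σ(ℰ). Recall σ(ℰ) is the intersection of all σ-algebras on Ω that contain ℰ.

Begin from { {  }, { δ }, { ε }, { ε, ζ }, Ω } (that is, ℰ plus ∅ and Ω).
Pass 1: +5 →
  { δ, ε }  = { δ } ∪ { ε }
  { δ, ε, ζ }  = { ε, ζ } ∪ { δ }
  { α, β, γ, δ }  = complement { ε, ζ }
  { α, β, γ, δ, ζ }  = complement { ε }
  { α, β, γ, ε, ζ }  = complement { δ }
  — 10 sets.
Pass 2: 3 new —
  { α, β, γ }  = complement { δ, ε, ζ }
  { α, β, γ, ζ }  = complement { δ, ε }
  { α, β, γ, δ, ε }  = { ε } ∪ { α, β, γ, δ }
  — 13 sets.
Pass 3: +2 →
  { ζ }  = complement { α, β, γ, δ, ε }
  { α, β, γ, ε }  = { α, β, γ } ∪ { ε }
  — 15 sets.
Pass 4: +1 →
  { δ, ζ }  = complement { α, β, γ, ε }
  — 16 sets.
After Pass 5 the family is unchanged; done.

Hence σ(ℰ) has 16 members: { {  }, { δ }, { ε }, { ζ }, { δ, ε }, { δ, ζ }, { ε, ζ }, { α, β, γ }, { δ, ε, ζ }, { α, β, γ, δ }, { α, β, γ, ε }, { α, β, γ, ζ }, { α, β, γ, δ, ε }, { α, β, γ, δ, ζ }, { α, β, γ, ε, ζ }, Ω }.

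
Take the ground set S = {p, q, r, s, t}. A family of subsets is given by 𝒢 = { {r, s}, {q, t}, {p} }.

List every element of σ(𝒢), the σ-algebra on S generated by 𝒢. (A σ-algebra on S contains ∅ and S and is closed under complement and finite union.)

Begin from { {}, {p}, {q, t}, {r, s}, S } (that is, 𝒢 plus ∅ and S).
Step 1 adds 3:
  {p, q, t}  = complement {r, s}
  {p, r, s}  = complement {q, t}
  {q, r, s, t}  = complement {p}
  — 8 sets.
Step 2 adds nothing — fixpoint reached.

σ(𝒢) = { {}, {p}, {q, t}, {r, s}, {p, q, t}, {p, r, s}, {q, r, s, t}, S }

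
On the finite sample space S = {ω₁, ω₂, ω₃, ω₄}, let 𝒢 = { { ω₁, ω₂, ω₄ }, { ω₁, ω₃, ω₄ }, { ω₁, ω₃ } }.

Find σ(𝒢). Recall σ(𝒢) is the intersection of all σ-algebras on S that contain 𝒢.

σ(𝒢) (16 sets): { ∅, { ω₁ }, { ω₂ }, { ω₃ }, { ω₄ }, { ω₁, ω₂ }, { ω₁, ω₃ }, { ω₁, ω₄ }, { ω₂, ω₃ }, { ω₂, ω₄ }, { ω₃, ω₄ }, { ω₁, ω₂, ω₃ }, { ω₁, ω₂, ω₄ }, { ω₁, ω₃, ω₄ }, { ω₂, ω₃, ω₄ }, S }

Trace:
Seed the family with 𝒢 together with ∅ and S: { ∅, { ω₁, ω₃ }, { ω₁, ω₂, ω₄ }, { ω₁, ω₃, ω₄ }, S }.
Round 1: +3 →
  { ω₂ }  = { ω₁, ω₃, ω₄ }ᶜ
  { ω₃ }  = { ω₁, ω₂, ω₄ }ᶜ
  { ω₂, ω₄ }  = { ω₁, ω₃ }ᶜ
  [8 total]
Round 2: +3 →
  { ω₂, ω₃ }  = { ω₃ } ∪ { ω₂ }
  { ω₁, ω₂, ω₃ }  = { ω₂ } ∪ { ω₁, ω₃ }
  { ω₂, ω₃, ω₄ }  = { ω₃ } ∪ { ω₂, ω₄ }
  [11 total]
Round 3. New:
  { ω₁ }  = { ω₂, ω₃, ω₄ }ᶜ
  { ω₄ }  = { ω₁, ω₂, ω₃ }ᶜ
  { ω₁, ω₄ }  = { ω₂, ω₃ }ᶜ
  [14 total]
Round 4: +2 →
  { ω₁, ω₂ }  = { ω₂ } ∪ { ω₁ }
  { ω₃, ω₄ }  = { ω₃ } ∪ { ω₄ }
  [16 total]
Round 5: closed — nothing new.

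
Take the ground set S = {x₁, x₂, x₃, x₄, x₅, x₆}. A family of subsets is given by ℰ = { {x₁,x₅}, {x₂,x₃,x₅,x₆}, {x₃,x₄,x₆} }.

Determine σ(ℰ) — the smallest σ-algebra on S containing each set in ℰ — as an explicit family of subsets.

Begin from { {}, {x₁,x₅}, {x₃,x₄,x₆}, {x₂,x₃,x₅,x₆}, S } (that is, ℰ plus ∅ and S).
Pass 1 (6 new):
  {x₁,x₄}  = S∖{x₂,x₃,x₅,x₆}
  {x₁,x₂,x₅}  = S∖{x₃,x₄,x₆}
  {x₂,x₃,x₄,x₆}  = S∖{x₁,x₅}
  {x₁,x₂,x₃,x₅,x₆}  = {x₁,x₅} ∪ {x₂,x₃,x₅,x₆}
  {x₁,x₃,x₄,x₅,x₆}  = {x₁,x₅} ∪ {x₃,x₄,x₆}
  {x₂,x₃,x₄,x₅,x₆}  = {x₃,x₄,x₆} ∪ {x₂,x₃,x₅,x₆}
  |family| = 11
Pass 2: 7 new —
  {x₁}  = S∖{x₂,x₃,x₄,x₅,x₆}
  {x₂}  = S∖{x₁,x₃,x₄,x₅,x₆}
  {x₄}  = S∖{x₁,x₂,x₃,x₅,x₆}
  {x₁,x₄,x₅}  = {x₁,x₄} ∪ {x₁,x₅}
  {x₁,x₂,x₄,x₅}  = {x₁,x₂,x₅} ∪ {x₁,x₄}
  {x₁,x₃,x₄,x₆}  = {x₁,x₄} ∪ {x₃,x₄,x₆}
  {x₁,x₂,x₃,x₄,x₆}  = {x₁,x₄} ∪ {x₂,x₃,x₄,x₆}
  |family| = 18
Pass 3 adds 7:
  {x₅}  = S∖{x₁,x₂,x₃,x₄,x₆}
  {x₁,x₂}  = {x₁} ∪ {x₂}
  {x₂,x₄}  = {x₄} ∪ {x₂}
  {x₂,x₅}  = S∖{x₁,x₃,x₄,x₆}
  {x₃,x₆}  = S∖{x₁,x₂,x₄,x₅}
  {x₁,x₂,x₄}  = {x₁,x₄} ∪ {x₂}
  {x₂,x₃,x₆}  = S∖{x₁,x₄,x₅}
  |family| = 25
Pass 4: 7 new —
  {x₄,x₅}  = {x₅} ∪ {x₄}
  {x₁,x₃,x₆}  = {x₃,x₆} ∪ {x₁}
  {x₂,x₄,x₅}  = {x₂,x₅} ∪ {x₄}
  {x₃,x₅,x₆}  = S∖{x₁,x₂,x₄}
  {x₁,x₂,x₃,x₆}  = {x₁,x₂} ∪ {x₂,x₃,x₆}
  {x₁,x₃,x₅,x₆}  = S∖{x₂,x₄}
  {x₃,x₄,x₅,x₆}  = S∖{x₁,x₂}
  |family| = 32
After Pass 5 the family is unchanged; done.

|σ(ℰ)| = 32.  σ(ℰ) = { {}, {x₁}, {x₂}, {x₄}, {x₅}, {x₁,x₂}, {x₁,x₄}, {x₁,x₅}, {x₂,x₄}, {x₂,x₅}, {x₃,x₆}, {x₄,x₅}, {x₁,x₂,x₄}, {x₁,x₂,x₅}, {x₁,x₃,x₆}, {x₁,x₄,x₅}, {x₂,x₃,x₆}, {x₂,x₄,x₅}, {x₃,x₄,x₆}, {x₃,x₅,x₆}, {x₁,x₂,x₃,x₆}, {x₁,x₂,x₄,x₅}, {x₁,x₃,x₄,x₆}, {x₁,x₃,x₅,x₆}, {x₂,x₃,x₄,x₆}, {x₂,x₃,x₅,x₆}, {x₃,x₄,x₅,x₆}, {x₁,x₂,x₃,x₄,x₆}, {x₁,x₂,x₃,x₅,x₆}, {x₁,x₃,x₄,x₅,x₆}, {x₂,x₃,x₄,x₅,x₆}, S }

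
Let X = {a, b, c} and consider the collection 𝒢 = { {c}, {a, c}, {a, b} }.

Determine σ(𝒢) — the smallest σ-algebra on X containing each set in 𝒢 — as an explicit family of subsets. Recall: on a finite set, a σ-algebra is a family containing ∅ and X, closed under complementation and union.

Begin from { {}, {c}, {a, b}, {a, c}, X } (that is, 𝒢 plus ∅ and X).
Pass 1. New:
  {b}  = {a, c}ᶜ
  — 6 sets.
Pass 2: +1 →
  {b, c}  = {c} ∪ {b}
  — 7 sets.
Pass 3 adds 1:
  {a}  = {b, c}ᶜ
  — 8 sets.
Pass 4 adds nothing — fixpoint reached.

|σ(𝒢)| = 8.  σ(𝒢) = { {}, {a}, {b}, {c}, {a, b}, {a, c}, {b, c}, X }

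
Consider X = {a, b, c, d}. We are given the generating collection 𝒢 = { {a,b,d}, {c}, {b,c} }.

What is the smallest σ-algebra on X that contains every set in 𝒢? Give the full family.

σ(𝒢) = { ∅, {b}, {c}, {a,d}, {b,c}, {a,b,d}, {a,c,d}, X }

Trace:
Start: 𝒢 ∪ {∅, X} = { ∅, {c}, {b,c}, {a,b,d}, X }.
Iteration 1 (1 new):
  {a,d}  = complement {b,c}
  (now 6)
Iteration 2: 1 new —
  {a,c,d}  = {c} ∪ {a,d}
  (now 7)
Iteration 3 adds 1:
  {b}  = complement {a,c,d}
  (now 8)
Iteration 4 adds nothing — fixpoint reached.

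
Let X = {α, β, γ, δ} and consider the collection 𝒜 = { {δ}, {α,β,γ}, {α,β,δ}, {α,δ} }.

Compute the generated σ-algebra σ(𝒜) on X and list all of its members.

Begin from { {}, {δ}, {α,δ}, {α,β,γ}, {α,β,δ}, X } (that is, 𝒜 plus ∅ and X).
Step 1: +2 →
  {γ}  = {α,β,δ}ᶜ
  {β,γ}  = {α,δ}ᶜ
  [8 total]
Step 2: 3 new —
  {γ,δ}  = {δ} ∪ {γ}
  {α,γ,δ}  = {γ} ∪ {α,δ}
  {β,γ,δ}  = {δ} ∪ {β,γ}
  [11 total]
Step 3 adds 3:
  {α}  = {β,γ,δ}ᶜ
  {β}  = {α,γ,δ}ᶜ
  {α,β}  = {γ,δ}ᶜ
  [14 total]
Step 4: +2 →
  {α,γ}  = {γ} ∪ {α}
  {β,δ}  = {δ} ∪ {β}
  [16 total]
Step 5: no new sets; the family is a σ-algebra.

Therefore σ(𝒜) = { {}, {α}, {β}, {γ}, {δ}, {α,β}, {α,γ}, {α,δ}, {β,γ}, {β,δ}, {γ,δ}, {α,β,γ}, {α,β,δ}, {α,γ,δ}, {β,γ,δ}, X } (|σ(𝒜)| = 16).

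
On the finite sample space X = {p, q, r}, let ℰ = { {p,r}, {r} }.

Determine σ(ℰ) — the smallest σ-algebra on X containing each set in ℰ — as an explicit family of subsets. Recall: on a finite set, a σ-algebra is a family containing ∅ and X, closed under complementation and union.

Seed the family with ℰ together with ∅ and X: { {}, {r}, {p,r}, X }.
Step 1: +2 →
  {q}  = {p,r}ᶜ
  {p,q}  = {r}ᶜ
  — 6 sets.
Step 2 (1 new):
  {q,r}  = {r} ∪ {q}
  — 7 sets.
Step 3: +1 →
  {p}  = {q,r}ᶜ
  — 8 sets.
Step 4: already closed under ᶜ and ∪.

σ(ℰ) = { {}, {p}, {q}, {r}, {p,q}, {p,r}, {q,r}, X }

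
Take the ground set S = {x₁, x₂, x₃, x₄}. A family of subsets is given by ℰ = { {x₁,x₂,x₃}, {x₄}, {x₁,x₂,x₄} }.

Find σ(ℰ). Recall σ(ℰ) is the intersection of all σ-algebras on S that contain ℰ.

σ(ℰ) = { ∅, {x₃}, {x₄}, {x₁,x₂}, {x₃,x₄}, {x₁,x₂,x₃}, {x₁,x₂,x₄}, S }

Derivation:
Seed the family with ℰ together with ∅ and S: { ∅, {x₄}, {x₁,x₂,x₃}, {x₁,x₂,x₄}, S }.
Step 1: +1 →
  {x₃}  = complement {x₁,x₂,x₄}
  [6 total]
Step 2 adds 1:
  {x₃,x₄}  = {x₄} ∪ {x₃}
  [7 total]
Step 3 adds 1:
  {x₁,x₂}  = complement {x₃,x₄}
  [8 total]
After Step 4 the family is unchanged; done.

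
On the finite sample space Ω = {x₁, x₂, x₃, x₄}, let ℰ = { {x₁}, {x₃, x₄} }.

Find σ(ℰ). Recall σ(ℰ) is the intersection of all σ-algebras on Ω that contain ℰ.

σ(ℰ) (8 sets): { {}, {x₁}, {x₂}, {x₁, x₂}, {x₃, x₄}, {x₁, x₃, x₄}, {x₂, x₃, x₄}, Ω }

Working:
Take S₀ = ℰ ∪ {∅, Ω} = { {}, {x₁}, {x₃, x₄}, Ω }.
Pass 1: +3 →
  {x₁, x₂}  = complement {x₃, x₄}
  {x₁, x₃, x₄}  = {x₃, x₄} ∪ {x₁}
  {x₂, x₃, x₄}  = complement {x₁}
  (now 7)
Pass 2: 1 new —
  {x₂}  = complement {x₁, x₃, x₄}
  (now 8)
Pass 3: already closed under ᶜ and ∪.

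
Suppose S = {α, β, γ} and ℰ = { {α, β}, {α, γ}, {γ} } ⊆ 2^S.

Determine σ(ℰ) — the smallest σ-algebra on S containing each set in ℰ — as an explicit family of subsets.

|σ(ℰ)| = 8.  σ(ℰ) = { ∅, {α}, {β}, {γ}, {α, β}, {α, γ}, {β, γ}, S }

Check:
Begin from { ∅, {γ}, {α, β}, {α, γ}, S } (that is, ℰ plus ∅ and S).
Iteration 1. New:
  {β}  = complement {α, γ}
Iteration 2 (1 new):
  {β, γ}  = {γ} ∪ {β}
Iteration 3 (1 new):
  {α}  = complement {β, γ}
Iteration 4: no new sets; the family is a σ-algebra.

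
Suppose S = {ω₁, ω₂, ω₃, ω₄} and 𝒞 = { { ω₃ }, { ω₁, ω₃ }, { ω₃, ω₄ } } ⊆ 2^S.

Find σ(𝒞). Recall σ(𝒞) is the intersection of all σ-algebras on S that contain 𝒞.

Initial family (5 sets): { {  }, { ω₃ }, { ω₁, ω₃ }, { ω₃, ω₄ }, S }.
Step 1. New:
  { ω₁, ω₂ }  = ᶜ of { ω₃, ω₄ }
  { ω₂, ω₄ }  = ᶜ of { ω₁, ω₃ }
  { ω₁, ω₂, ω₄ }  = ᶜ of { ω₃ }
  { ω₁, ω₃, ω₄ }  = { ω₃, ω₄ } ∪ { ω₁, ω₃ }
  [9 total]
Step 2. New:
  { ω₂ }  = ᶜ of { ω₁, ω₃, ω₄ }
  { ω₁, ω₂, ω₃ }  = { ω₁, ω₂ } ∪ { ω₃ }
  { ω₂, ω₃, ω₄ }  = { ω₃, ω₄ } ∪ { ω₂, ω₄ }
  [12 total]
Step 3 adds 3:
  { ω₁ }  = ᶜ of { ω₂, ω₃, ω₄ }
  { ω₄ }  = ᶜ of { ω₁, ω₂, ω₃ }
  { ω₂, ω₃ }  = { ω₃ } ∪ { ω₂ }
  [15 total]
Step 4 adds 1:
  { ω₁, ω₄ }  = ᶜ of { ω₂, ω₃ }
  [16 total]
Step 5: stable.

Hence σ(𝒞) has 16 members: { {  }, { ω₁ }, { ω₂ }, { ω₃ }, { ω₄ }, { ω₁, ω₂ }, { ω₁, ω₃ }, { ω₁, ω₄ }, { ω₂, ω₃ }, { ω₂, ω₄ }, { ω₃, ω₄ }, { ω₁, ω₂, ω₃ }, { ω₁, ω₂, ω₄ }, { ω₁, ω₃, ω₄ }, { ω₂, ω₃, ω₄ }, S }.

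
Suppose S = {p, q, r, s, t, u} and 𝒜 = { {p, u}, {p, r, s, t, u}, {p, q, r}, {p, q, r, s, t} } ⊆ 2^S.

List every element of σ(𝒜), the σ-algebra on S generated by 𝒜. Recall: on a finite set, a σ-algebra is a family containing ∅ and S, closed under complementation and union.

Begin from { ∅, {p, u}, {p, q, r}, {p, q, r, s, t}, {p, r, s, t, u}, S } (that is, 𝒜 plus ∅ and S).
Round 1: 5 new —
  {q}  = {p, r, s, t, u}ᶜ
  {u}  = {p, q, r, s, t}ᶜ
  {s, t, u}  = {p, q, r}ᶜ
  {p, q, r, u}  = {p, q, r} ∪ {p, u}
  {q, r, s, t}  = {p, u}ᶜ
  — 11 sets.
Round 2 (6 new):
  {q, u}  = {q} ∪ {u}
  {s, t}  = {p, q, r, u}ᶜ
  {p, q, u}  = {p, u} ∪ {q}
  {p, s, t, u}  = {p, u} ∪ {s, t, u}
  {q, s, t, u}  = {q} ∪ {s, t, u}
  {q, r, s, t, u}  = {q, r, s, t} ∪ {u}
  — 17 sets.
Round 3 adds 7:
  {p}  = {q, r, s, t, u}ᶜ
  {p, r}  = {q, s, t, u}ᶜ
  {q, r}  = {p, s, t, u}ᶜ
  {q, s, t}  = {s, t} ∪ {q}
  {r, s, t}  = {p, q, u}ᶜ
  {p, r, s, t}  = {q, u}ᶜ
  {p, q, s, t, u}  = {s, t} ∪ {p, q, u}
  — 24 sets.
Round 4: +7 →
  {r}  = {p, q, s, t, u}ᶜ
  {p, q}  = {q} ∪ {p}
  {p, r, u}  = {q, s, t}ᶜ
  {p, s, t}  = {s, t} ∪ {p}
  {q, r, u}  = {q, u} ∪ {q, r}
  {p, q, s, t}  = {q, s, t} ∪ {p}
  {r, s, t, u}  = {r, s, t} ∪ {u}
  — 31 sets.
Round 5. New:
  {r, u}  = {p, q, s, t}ᶜ
  — 32 sets.
Round 6 adds nothing — fixpoint reached.

|σ(𝒜)| = 32.  σ(𝒜) = { ∅, {p}, {q}, {r}, {u}, {p, q}, {p, r}, {p, u}, {q, r}, {q, u}, {r, u}, {s, t}, {p, q, r}, {p, q, u}, {p, r, u}, {p, s, t}, {q, r, u}, {q, s, t}, {r, s, t}, {s, t, u}, {p, q, r, u}, {p, q, s, t}, {p, r, s, t}, {p, s, t, u}, {q, r, s, t}, {q, s, t, u}, {r, s, t, u}, {p, q, r, s, t}, {p, q, s, t, u}, {p, r, s, t, u}, {q, r, s, t, u}, S }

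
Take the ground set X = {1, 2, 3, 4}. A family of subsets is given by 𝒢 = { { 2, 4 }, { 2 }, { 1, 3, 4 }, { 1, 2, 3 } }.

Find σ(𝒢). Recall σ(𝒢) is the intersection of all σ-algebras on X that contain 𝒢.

|σ(𝒢)| = 8.  σ(𝒢) = { {  }, { 2 }, { 4 }, { 1, 3 }, { 2, 4 }, { 1, 2, 3 }, { 1, 3, 4 }, X }

Derivation:
Take S₀ = 𝒢 ∪ {∅, X} = { {  }, { 2 }, { 2, 4 }, { 1, 2, 3 }, { 1, 3, 4 }, X }.
Pass 1: +2 →
  { 4 }  = { 1, 2, 3 }ᶜ
  { 1, 3 }  = { 2, 4 }ᶜ
  [8 total]
After Pass 2 the family is unchanged; done.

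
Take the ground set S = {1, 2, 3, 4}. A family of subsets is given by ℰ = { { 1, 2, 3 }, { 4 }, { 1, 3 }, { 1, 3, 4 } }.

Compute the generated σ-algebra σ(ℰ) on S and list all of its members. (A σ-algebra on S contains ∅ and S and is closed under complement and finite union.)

Begin from { {}, { 4 }, { 1, 3 }, { 1, 2, 3 }, { 1, 3, 4 }, S } (that is, ℰ plus ∅ and S).
Step 1 adds 2:
  { 2 }  = complement { 1, 3, 4 }
  { 2, 4 }  = complement { 1, 3 }
  — 8 sets.
Step 2: no new sets; the family is a σ-algebra.

σ(ℰ) = { {}, { 2 }, { 4 }, { 1, 3 }, { 2, 4 }, { 1, 2, 3 }, { 1, 3, 4 }, S }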